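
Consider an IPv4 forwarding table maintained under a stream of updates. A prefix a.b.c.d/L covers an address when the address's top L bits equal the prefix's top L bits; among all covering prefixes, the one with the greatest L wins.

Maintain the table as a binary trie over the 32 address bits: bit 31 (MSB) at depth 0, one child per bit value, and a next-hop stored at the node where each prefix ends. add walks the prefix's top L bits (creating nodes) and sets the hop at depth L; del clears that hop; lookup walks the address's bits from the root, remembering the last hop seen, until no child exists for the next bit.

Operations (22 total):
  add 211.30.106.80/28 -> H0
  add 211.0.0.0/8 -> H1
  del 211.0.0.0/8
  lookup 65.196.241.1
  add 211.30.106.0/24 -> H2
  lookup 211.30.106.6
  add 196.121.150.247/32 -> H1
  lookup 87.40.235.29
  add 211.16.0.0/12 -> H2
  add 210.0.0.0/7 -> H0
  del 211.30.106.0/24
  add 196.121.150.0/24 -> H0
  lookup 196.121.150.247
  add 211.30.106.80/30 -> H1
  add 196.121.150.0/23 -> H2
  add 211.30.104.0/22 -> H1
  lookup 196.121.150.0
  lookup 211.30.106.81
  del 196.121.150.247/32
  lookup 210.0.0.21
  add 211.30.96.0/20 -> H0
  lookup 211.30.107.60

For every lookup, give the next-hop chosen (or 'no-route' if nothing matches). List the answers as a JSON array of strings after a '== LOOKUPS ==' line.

Process each operation:
  add 211.30.106.80/28 -> H0 at depth 28
  add 211.0.0.0/8 -> H1 at depth 8
  - 211.0.0.0/8 clear@8
  lookup 65.196.241.1: bits ε walk d0:- -> no-route
  add 211.30.106.0/24 -> H2 at depth 24
  lookup 211.30.106.6: bits 1101001100011110011010100 walk d0:-→d1:-→d2:-→d3:-→d4:-→d5:-→d6:-→d7:-→d8:-→d9:-→d10:-→d11:-→d12:-→d13:-→d14:-→d15:-→d16:-→d17:-→d18:-→d19:-→d20:-→d21:-→d22:-→d23:-→d24:H2→d25:- -> H2
  add 196.121.150.247/32 -> H1 at depth 32
  lookup 87.40.235.29: bits ε walk d0:- -> no-route
  add 211.16.0.0/12 -> H2 at depth 12
  add 210.0.0.0/7 -> H0 at depth 7
  - 211.30.106.0/24 clear@24
  add 196.121.150.0/24 -> H0 at depth 24
  lookup 196.121.150.247: bits 11000100011110011001011011110111 walk d0:-→d1:-→d2:-→d3:-→d4:-→d5:-→d6:-→d7:-→d8:-→d9:-→d10:-→d11:-→d12:-→d13:-→d14:-→d15:-→d16:-→d17:-→d18:-→d19:-→d20:-→d21:-→d22:-→d23:-→d24:H0→d25:-→d26:-→d27:-→d28:-→d29:-→d30:-→d31:-→d32:H1 -> H1
  add 211.30.106.80/30 -> H1 at depth 30
  add 196.121.150.0/23 -> H2 at depth 23
  add 211.30.104.0/22 -> H1 at depth 22
  lookup 196.121.150.0: bits 110001000111100110010110 walk d0:-→d1:-→d2:-→d3:-→d4:-→d5:-→d6:-→d7:-→d8:-→d9:-→d10:-→d11:-→d12:-→d13:-→d14:-→d15:-→d16:-→d17:-→d18:-→d19:-→d20:-→d21:-→d22:-→d23:H2→d24:H0 -> H0
  lookup 211.30.106.81: bits 110100110001111001101010010100 walk d0:-→d1:-→d2:-→d3:-→d4:-→d5:-→d6:-→d7:H0→d8:-→d9:-→d10:-→d11:-→d12:H2→d13:-→d14:-→d15:-→d16:-→d17:-→d18:-→d19:-→d20:-→d21:-→d22:H1→d23:-→d24:-→d25:-→d26:-→d27:-→d28:H0→d29:-→d30:H1 -> H1
  - 196.121.150.247/32 clear@32
  lookup 210.0.0.21: bits 1101001 walk d0:-→d1:-→d2:-→d3:-→d4:-→d5:-→d6:-→d7:H0 -> H0
  add 211.30.96.0/20 -> H0 at depth 20
  lookup 211.30.107.60: bits 11010011000111100110101 walk d0:-→d1:-→d2:-→d3:-→d4:-→d5:-→d6:-→d7:H0→d8:-→d9:-→d10:-→d11:-→d12:H2→d13:-→d14:-→d15:-→d16:-→d17:-→d18:-→d19:-→d20:H0→d21:-→d22:H1→d23:- -> H1

== LOOKUPS ==
["no-route","H2","no-route","H1","H0","H1","H0","H1"]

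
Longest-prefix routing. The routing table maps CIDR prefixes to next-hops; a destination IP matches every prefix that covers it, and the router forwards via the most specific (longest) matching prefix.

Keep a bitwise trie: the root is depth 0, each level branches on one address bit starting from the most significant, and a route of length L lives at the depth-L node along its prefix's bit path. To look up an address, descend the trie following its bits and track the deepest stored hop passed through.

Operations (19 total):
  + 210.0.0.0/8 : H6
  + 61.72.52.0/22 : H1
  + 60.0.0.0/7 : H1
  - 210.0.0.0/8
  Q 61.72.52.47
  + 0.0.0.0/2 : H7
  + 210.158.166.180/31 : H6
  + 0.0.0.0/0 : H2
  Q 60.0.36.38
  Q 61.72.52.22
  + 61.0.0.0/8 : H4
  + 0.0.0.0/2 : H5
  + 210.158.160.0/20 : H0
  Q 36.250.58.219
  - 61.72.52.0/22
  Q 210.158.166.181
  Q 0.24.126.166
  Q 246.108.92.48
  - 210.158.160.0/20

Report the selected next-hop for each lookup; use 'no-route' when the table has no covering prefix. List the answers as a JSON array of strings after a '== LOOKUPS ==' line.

Process each operation:
  add 210.0.0.0/8 -> H6 at depth 8
  add 61.72.52.0/22 -> H1 at depth 22
  add 60.0.0.0/7 -> H1 at depth 7
  - 210.0.0.0/8 clear@8
  lookup 61.72.52.47: bits 0011110101001000001101 walk d0:-→d1:-→d2:-→d3:-→d4:-→d5:-→d6:-→d7:H1→d8:-→d9:-→d10:-→d11:-→d12:-→d13:-→d14:-→d15:-→d16:-→d17:-→d18:-→d19:-→d20:-→d21:-→d22:H1 -> H1
  add 0.0.0.0/2 -> H7 at depth 2
  add 210.158.166.180/31 -> H6 at depth 31
  add 0.0.0.0/0 -> H2 at depth 0
  lookup 60.0.36.38: bits 0011110 walk d0:H2→d1:-→d2:H7→d3:-→d4:-→d5:-→d6:-→d7:H1 -> H1
  lookup 61.72.52.22: bits 0011110101001000001101 walk d0:H2→d1:-→d2:H7→d3:-→d4:-→d5:-→d6:-→d7:H1→d8:-→d9:-→d10:-→d11:-→d12:-→d13:-→d14:-→d15:-→d16:-→d17:-→d18:-→d19:-→d20:-→d21:-→d22:H1 -> H1
  add 61.0.0.0/8 -> H4 at depth 8
  add 0.0.0.0/2 -> H5 at depth 2
  add 210.158.160.0/20 -> H0 at depth 20
  lookup 36.250.58.219: bits 001 walk d0:H2→d1:-→d2:H5→d3:- -> H5
  - 61.72.52.0/22 clear@22
  lookup 210.158.166.181: bits 1101001010011110101001101011010 walk d0:H2→d1:-→d2:-→d3:-→d4:-→d5:-→d6:-→d7:-→d8:-→d9:-→d10:-→d11:-→d12:-→d13:-→d14:-→d15:-→d16:-→d17:-→d18:-→d19:-→d20:H0→d21:-→d22:-→d23:-→d24:-→d25:-→d26:-→d27:-→d28:-→d29:-→d30:-→d31:H6 -> H6
  lookup 0.24.126.166: bits 00 walk d0:H2→d1:-→d2:H5 -> H5
  lookup 246.108.92.48: bits 11 walk d0:H2→d1:-→d2:- -> H2
  - 210.158.160.0/20 clear@20

== LOOKUPS ==
["H1","H1","H1","H5","H6","H5","H2"]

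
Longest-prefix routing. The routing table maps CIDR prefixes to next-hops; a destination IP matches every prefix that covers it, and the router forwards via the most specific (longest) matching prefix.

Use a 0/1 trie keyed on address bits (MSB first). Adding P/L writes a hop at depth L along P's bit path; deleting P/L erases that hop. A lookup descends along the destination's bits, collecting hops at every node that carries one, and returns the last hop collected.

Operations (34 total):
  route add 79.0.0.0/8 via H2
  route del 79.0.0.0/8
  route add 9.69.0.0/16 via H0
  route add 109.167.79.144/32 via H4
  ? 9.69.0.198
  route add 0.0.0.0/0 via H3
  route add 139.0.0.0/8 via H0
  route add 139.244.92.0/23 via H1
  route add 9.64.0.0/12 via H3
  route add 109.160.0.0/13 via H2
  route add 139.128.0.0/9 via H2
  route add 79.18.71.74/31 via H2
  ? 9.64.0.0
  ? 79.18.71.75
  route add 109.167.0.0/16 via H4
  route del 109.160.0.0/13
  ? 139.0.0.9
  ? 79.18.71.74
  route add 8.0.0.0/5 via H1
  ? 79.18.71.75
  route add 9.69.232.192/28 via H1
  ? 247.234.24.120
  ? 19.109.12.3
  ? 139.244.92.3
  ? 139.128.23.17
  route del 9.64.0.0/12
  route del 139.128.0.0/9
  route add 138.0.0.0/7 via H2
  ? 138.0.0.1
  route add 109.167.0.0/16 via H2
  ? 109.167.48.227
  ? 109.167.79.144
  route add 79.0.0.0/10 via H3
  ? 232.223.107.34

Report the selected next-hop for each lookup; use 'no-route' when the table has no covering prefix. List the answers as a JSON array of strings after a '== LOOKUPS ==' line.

Process each operation:
  + 79.0.0.0/8 (H2) depth=8
  del 79.0.0.0/8 (clear depth 8)
  + 9.69.0.0/16 (H0) depth=16
  + 109.167.79.144/32 (H4) depth=32
  ? 9.69.0.198  path d0:-→d1:-→d2:-→d3:-→d4:-→d5:-→d6:-→d7:-→d8:-→d9:-→d10:-→d11:-→d12:-→d13:-→d14:-→d15:-→d16:H0  best=H0
  + 0.0.0.0/0 (H3) depth=0
  + 139.0.0.0/8 (H0) depth=8
  + 139.244.92.0/23 (H1) depth=23
  + 9.64.0.0/12 (H3) depth=12
  + 109.160.0.0/13 (H2) depth=13
  + 139.128.0.0/9 (H2) depth=9
  + 79.18.71.74/31 (H2) depth=31
  ? 9.64.0.0  path d0:H3→d1:-→d2:-→d3:-→d4:-→d5:-→d6:-→d7:-→d8:-→d9:-→d10:-→d11:-→d12:H3→d13:-  best=H3
  ? 79.18.71.75  path d0:H3→d1:-→d2:-→d3:-→d4:-→d5:-→d6:-→d7:-→d8:-→d9:-→d10:-→d11:-→d12:-→d13:-→d14:-→d15:-→d16:-→d17:-→d18:-→d19:-→d20:-→d21:-→d22:-→d23:-→d24:-→d25:-→d26:-→d27:-→d28:-→d29:-→d30:-→d31:H2  best=H2
  + 109.167.0.0/16 (H4) depth=16
  del 109.160.0.0/13 (clear depth 13)
  ? 139.0.0.9  path d0:H3→d1:-→d2:-→d3:-→d4:-→d5:-→d6:-→d7:-→d8:H0  best=H0
  ? 79.18.71.74  path d0:H3→d1:-→d2:-→d3:-→d4:-→d5:-→d6:-→d7:-→d8:-→d9:-→d10:-→d11:-→d12:-→d13:-→d14:-→d15:-→d16:-→d17:-→d18:-→d19:-→d20:-→d21:-→d22:-→d23:-→d24:-→d25:-→d26:-→d27:-→d28:-→d29:-→d30:-→d31:H2  best=H2
  + 8.0.0.0/5 (H1) depth=5
  ? 79.18.71.75  path d0:H3→d1:-→d2:-→d3:-→d4:-→d5:-→d6:-→d7:-→d8:-→d9:-→d10:-→d11:-→d12:-→d13:-→d14:-→d15:-→d16:-→d17:-→d18:-→d19:-→d20:-→d21:-→d22:-→d23:-→d24:-→d25:-→d26:-→d27:-→d28:-→d29:-→d30:-→d31:H2  best=H2
  + 9.69.232.192/28 (H1) depth=28
  ? 247.234.24.120  path d0:H3→d1:-  best=H3
  ? 19.109.12.3  path d0:H3→d1:-→d2:-→d3:-  best=H3
  ? 139.244.92.3  path d0:H3→d1:-→d2:-→d3:-→d4:-→d5:-→d6:-→d7:-→d8:H0→d9:H2→d10:-→d11:-→d12:-→d13:-→d14:-→d15:-→d16:-→d17:-→d18:-→d19:-→d20:-→d21:-→d22:-→d23:H1  best=H1
  ? 139.128.23.17  path d0:H3→d1:-→d2:-→d3:-→d4:-→d5:-→d6:-→d7:-→d8:H0→d9:H2  best=H2
  del 9.64.0.0/12 (clear depth 12)
  del 139.128.0.0/9 (clear depth 9)
  + 138.0.0.0/7 (H2) depth=7
  ? 138.0.0.1  path d0:H3→d1:-→d2:-→d3:-→d4:-→d5:-→d6:-→d7:H2  best=H2
  + 109.167.0.0/16 (H2) depth=16
  ? 109.167.48.227  path d0:H3→d1:-→d2:-→d3:-→d4:-→d5:-→d6:-→d7:-→d8:-→d9:-→d10:-→d11:-→d12:-→d13:-→d14:-→d15:-→d16:H2→d17:-  best=H2
  ? 109.167.79.144  path d0:H3→d1:-→d2:-→d3:-→d4:-→d5:-→d6:-→d7:-→d8:-→d9:-→d10:-→d11:-→d12:-→d13:-→d14:-→d15:-→d16:H2→d17:-→d18:-→d19:-→d20:-→d21:-→d22:-→d23:-→d24:-→d25:-→d26:-→d27:-→d28:-→d29:-→d30:-→d31:-→d32:H4  best=H4
  + 79.0.0.0/10 (H3) depth=10
  ? 232.223.107.34  path d0:H3→d1:-  best=H3

== LOOKUPS ==
["H0","H3","H2","H0","H2","H2","H3","H3","H1","H2","H2","H2","H4","H3"]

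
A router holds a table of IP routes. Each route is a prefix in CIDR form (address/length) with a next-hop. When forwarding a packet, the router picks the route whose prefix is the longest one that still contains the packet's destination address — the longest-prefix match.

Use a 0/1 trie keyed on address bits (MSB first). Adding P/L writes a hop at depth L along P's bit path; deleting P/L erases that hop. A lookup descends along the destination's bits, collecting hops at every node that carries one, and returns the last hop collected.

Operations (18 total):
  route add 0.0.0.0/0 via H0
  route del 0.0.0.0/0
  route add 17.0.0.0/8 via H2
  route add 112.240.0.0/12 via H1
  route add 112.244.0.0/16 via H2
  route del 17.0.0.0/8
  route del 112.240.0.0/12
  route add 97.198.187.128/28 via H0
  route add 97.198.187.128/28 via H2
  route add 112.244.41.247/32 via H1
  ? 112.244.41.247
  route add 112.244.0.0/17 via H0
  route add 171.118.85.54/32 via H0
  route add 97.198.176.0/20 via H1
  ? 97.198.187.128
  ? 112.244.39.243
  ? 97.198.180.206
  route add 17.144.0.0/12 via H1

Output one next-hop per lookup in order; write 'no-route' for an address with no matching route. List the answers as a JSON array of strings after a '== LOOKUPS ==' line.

Trace:
  + 0.0.0.0/0 (H0) depth=0
  del 0.0.0.0/0 (clear depth 0)
  + 17.0.0.0/8 (H2) depth=8
  + 112.240.0.0/12 (H1) depth=12
  + 112.244.0.0/16 (H2) depth=16
  del 17.0.0.0/8 (clear depth 8)
  del 112.240.0.0/12 (clear depth 12)
  + 97.198.187.128/28 (H0) depth=28
  + 97.198.187.128/28 (H2) depth=28
  + 112.244.41.247/32 (H1) depth=32
  ? 112.244.41.247  path d0:-→d1:-→d2:-→d3:-→d4:-→d5:-→d6:-→d7:-→d8:-→d9:-→d10:-→d11:-→d12:-→d13:-→d14:-→d15:-→d16:H2→d17:-→d18:-→d19:-→d20:-→d21:-→d22:-→d23:-→d24:-→d25:-→d26:-→d27:-→d28:-→d29:-→d30:-→d31:-→d32:H1  best=H1
  + 112.244.0.0/17 (H0) depth=17
  + 171.118.85.54/32 (H0) depth=32
  + 97.198.176.0/20 (H1) depth=20
  ? 97.198.187.128  path d0:-→d1:-→d2:-→d3:-→d4:-→d5:-→d6:-→d7:-→d8:-→d9:-→d10:-→d11:-→d12:-→d13:-→d14:-→d15:-→d16:-→d17:-→d18:-→d19:-→d20:H1→d21:-→d22:-→d23:-→d24:-→d25:-→d26:-→d27:-→d28:H2  best=H2
  ? 112.244.39.243  path d0:-→d1:-→d2:-→d3:-→d4:-→d5:-→d6:-→d7:-→d8:-→d9:-→d10:-→d11:-→d12:-→d13:-→d14:-→d15:-→d16:H2→d17:H0→d18:-→d19:-→d20:-  best=H0
  ? 97.198.180.206  path d0:-→d1:-→d2:-→d3:-→d4:-→d5:-→d6:-→d7:-→d8:-→d9:-→d10:-→d11:-→d12:-→d13:-→d14:-→d15:-→d16:-→d17:-→d18:-→d19:-→d20:H1  best=H1
  + 17.144.0.0/12 (H1) depth=12

== LOOKUPS ==
["H1","H2","H0","H1"]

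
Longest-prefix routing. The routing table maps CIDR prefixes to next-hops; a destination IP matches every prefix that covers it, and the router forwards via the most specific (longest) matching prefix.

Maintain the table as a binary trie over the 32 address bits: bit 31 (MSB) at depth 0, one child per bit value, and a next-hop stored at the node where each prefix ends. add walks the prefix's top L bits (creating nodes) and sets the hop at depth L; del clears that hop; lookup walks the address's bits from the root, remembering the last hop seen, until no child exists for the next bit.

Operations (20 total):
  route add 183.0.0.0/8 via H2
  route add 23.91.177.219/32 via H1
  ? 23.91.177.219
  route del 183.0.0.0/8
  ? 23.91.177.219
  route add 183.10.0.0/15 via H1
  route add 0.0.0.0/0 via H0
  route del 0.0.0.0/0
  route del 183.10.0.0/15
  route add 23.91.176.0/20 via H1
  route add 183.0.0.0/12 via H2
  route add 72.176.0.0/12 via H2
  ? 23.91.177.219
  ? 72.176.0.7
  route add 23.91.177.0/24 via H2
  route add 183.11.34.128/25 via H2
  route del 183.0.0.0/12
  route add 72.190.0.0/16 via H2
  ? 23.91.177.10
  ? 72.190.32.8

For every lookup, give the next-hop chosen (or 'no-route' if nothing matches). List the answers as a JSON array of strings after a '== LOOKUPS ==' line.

Trace:
  + 183.0.0.0/8 (H2) depth=8
  + 23.91.177.219/32 (H1) depth=32
  lookup 23.91.177.219: bits 00010111010110111011000111011011 walk d0:-→d1:-→d2:-→d3:-→d4:-→d5:-→d6:-→d7:-→d8:-→d9:-→d10:-→d11:-→d12:-→d13:-→d14:-→d15:-→d16:-→d17:-→d18:-→d19:-→d20:-→d21:-→d22:-→d23:-→d24:-→d25:-→d26:-→d27:-→d28:-→d29:-→d30:-→d31:-→d32:H1 -> H1
  - 183.0.0.0/8 clear@8
  lookup 23.91.177.219: bits 00010111010110111011000111011011 walk d0:-→d1:-→d2:-→d3:-→d4:-→d5:-→d6:-→d7:-→d8:-→d9:-→d10:-→d11:-→d12:-→d13:-→d14:-→d15:-→d16:-→d17:-→d18:-→d19:-→d20:-→d21:-→d22:-→d23:-→d24:-→d25:-→d26:-→d27:-→d28:-→d29:-→d30:-→d31:-→d32:H1 -> H1
  + 183.10.0.0/15 (H1) depth=15
  + 0.0.0.0/0 (H0) depth=0
  - 0.0.0.0/0 clear@0
  - 183.10.0.0/15 clear@15
  + 23.91.176.0/20 (H1) depth=20
  + 183.0.0.0/12 (H2) depth=12
  + 72.176.0.0/12 (H2) depth=12
  lookup 23.91.177.219: bits 00010111010110111011000111011011 walk d0:-→d1:-→d2:-→d3:-→d4:-→d5:-→d6:-→d7:-→d8:-→d9:-→d10:-→d11:-→d12:-→d13:-→d14:-→d15:-→d16:-→d17:-→d18:-→d19:-→d20:H1→d21:-→d22:-→d23:-→d24:-→d25:-→d26:-→d27:-→d28:-→d29:-→d30:-→d31:-→d32:H1 -> H1
  lookup 72.176.0.7: bits 010010001011 walk d0:-→d1:-→d2:-→d3:-→d4:-→d5:-→d6:-→d7:-→d8:-→d9:-→d10:-→d11:-→d12:H2 -> H2
  + 23.91.177.0/24 (H2) depth=24
  + 183.11.34.128/25 (H2) depth=25
  - 183.0.0.0/12 clear@12
  + 72.190.0.0/16 (H2) depth=16
  lookup 23.91.177.10: bits 000101110101101110110001 walk d0:-→d1:-→d2:-→d3:-→d4:-→d5:-→d6:-→d7:-→d8:-→d9:-→d10:-→d11:-→d12:-→d13:-→d14:-→d15:-→d16:-→d17:-→d18:-→d19:-→d20:H1→d21:-→d22:-→d23:-→d24:H2 -> H2
  lookup 72.190.32.8: bits 0100100010111110 walk d0:-→d1:-→d2:-→d3:-→d4:-→d5:-→d6:-→d7:-→d8:-→d9:-→d10:-→d11:-→d12:H2→d13:-→d14:-→d15:-→d16:H2 -> H2

== LOOKUPS ==
["H1","H1","H1","H2","H2","H2"]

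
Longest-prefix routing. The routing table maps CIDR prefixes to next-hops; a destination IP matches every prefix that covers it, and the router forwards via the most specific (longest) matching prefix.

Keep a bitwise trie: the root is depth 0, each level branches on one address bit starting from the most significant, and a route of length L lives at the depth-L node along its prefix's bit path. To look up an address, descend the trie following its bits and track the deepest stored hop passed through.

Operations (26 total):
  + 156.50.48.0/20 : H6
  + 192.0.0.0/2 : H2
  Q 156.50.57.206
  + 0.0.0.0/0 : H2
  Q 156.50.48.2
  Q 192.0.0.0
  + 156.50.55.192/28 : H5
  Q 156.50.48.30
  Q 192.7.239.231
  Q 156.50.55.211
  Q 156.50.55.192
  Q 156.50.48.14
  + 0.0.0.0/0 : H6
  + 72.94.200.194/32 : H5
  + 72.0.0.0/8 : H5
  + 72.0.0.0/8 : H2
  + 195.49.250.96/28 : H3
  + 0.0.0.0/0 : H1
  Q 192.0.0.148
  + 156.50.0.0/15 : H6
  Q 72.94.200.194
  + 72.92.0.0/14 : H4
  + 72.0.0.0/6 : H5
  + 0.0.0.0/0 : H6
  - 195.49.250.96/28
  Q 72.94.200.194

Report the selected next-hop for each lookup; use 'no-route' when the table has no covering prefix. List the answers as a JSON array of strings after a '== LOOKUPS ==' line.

Apply in order:
  + 156.50.48.0/20 (H6) depth=20
  + 192.0.0.0/2 (H2) depth=2
  lookup 156.50.57.206: bits 10011100001100100011 walk d0:-→d1:-→d2:-→d3:-→d4:-→d5:-→d6:-→d7:-→d8:-→d9:-→d10:-→d11:-→d12:-→d13:-→d14:-→d15:-→d16:-→d17:-→d18:-→d19:-→d20:H6 -> H6
  + 0.0.0.0/0 (H2) depth=0
  lookup 156.50.48.2: bits 10011100001100100011 walk d0:H2→d1:-→d2:-→d3:-→d4:-→d5:-→d6:-→d7:-→d8:-→d9:-→d10:-→d11:-→d12:-→d13:-→d14:-→d15:-→d16:-→d17:-→d18:-→d19:-→d20:H6 -> H6
  lookup 192.0.0.0: bits 11 walk d0:H2→d1:-→d2:H2 -> H2
  + 156.50.55.192/28 (H5) depth=28
  lookup 156.50.48.30: bits 100111000011001000110 walk d0:H2→d1:-→d2:-→d3:-→d4:-→d5:-→d6:-→d7:-→d8:-→d9:-→d10:-→d11:-→d12:-→d13:-→d14:-→d15:-→d16:-→d17:-→d18:-→d19:-→d20:H6→d21:- -> H6
  lookup 192.7.239.231: bits 11 walk d0:H2→d1:-→d2:H2 -> H2
  lookup 156.50.55.211: bits 100111000011001000110111110 walk d0:H2→d1:-→d2:-→d3:-→d4:-→d5:-→d6:-→d7:-→d8:-→d9:-→d10:-→d11:-→d12:-→d13:-→d14:-→d15:-→d16:-→d17:-→d18:-→d19:-→d20:H6→d21:-→d22:-→d23:-→d24:-→d25:-→d26:-→d27:- -> H6
  lookup 156.50.55.192: bits 1001110000110010001101111100 walk d0:H2→d1:-→d2:-→d3:-→d4:-→d5:-→d6:-→d7:-→d8:-→d9:-→d10:-→d11:-→d12:-→d13:-→d14:-→d15:-→d16:-→d17:-→d18:-→d19:-→d20:H6→d21:-→d22:-→d23:-→d24:-→d25:-→d26:-→d27:-→d28:H5 -> H5
  lookup 156.50.48.14: bits 100111000011001000110 walk d0:H2→d1:-→d2:-→d3:-→d4:-→d5:-→d6:-→d7:-→d8:-→d9:-→d10:-→d11:-→d12:-→d13:-→d14:-→d15:-→d16:-→d17:-→d18:-→d19:-→d20:H6→d21:- -> H6
  + 0.0.0.0/0 (H6) depth=0
  + 72.94.200.194/32 (H5) depth=32
  + 72.0.0.0/8 (H5) depth=8
  + 72.0.0.0/8 (H2) depth=8
  + 195.49.250.96/28 (H3) depth=28
  + 0.0.0.0/0 (H1) depth=0
  lookup 192.0.0.148: bits 110000 walk d0:H1→d1:-→d2:H2→d3:-→d4:-→d5:-→d6:- -> H2
  + 156.50.0.0/15 (H6) depth=15
  lookup 72.94.200.194: bits 01001000010111101100100011000010 walk d0:H1→d1:-→d2:-→d3:-→d4:-→d5:-→d6:-→d7:-→d8:H2→d9:-→d10:-→d11:-→d12:-→d13:-→d14:-→d15:-→d16:-→d17:-→d18:-→d19:-→d20:-→d21:-→d22:-→d23:-→d24:-→d25:-→d26:-→d27:-→d28:-→d29:-→d30:-→d31:-→d32:H5 -> H5
  + 72.92.0.0/14 (H4) depth=14
  + 72.0.0.0/6 (H5) depth=6
  + 0.0.0.0/0 (H6) depth=0
  del 195.49.250.96/28 (clear depth 28)
  lookup 72.94.200.194: bits 01001000010111101100100011000010 walk d0:H6→d1:-→d2:-→d3:-→d4:-→d5:-→d6:H5→d7:-→d8:H2→d9:-→d10:-→d11:-→d12:-→d13:-→d14:H4→d15:-→d16:-→d17:-→d18:-→d19:-→d20:-→d21:-→d22:-→d23:-→d24:-→d25:-→d26:-→d27:-→d28:-→d29:-→d30:-→d31:-→d32:H5 -> H5

== LOOKUPS ==
["H6","H6","H2","H6","H2","H6","H5","H6","H2","H5","H5"]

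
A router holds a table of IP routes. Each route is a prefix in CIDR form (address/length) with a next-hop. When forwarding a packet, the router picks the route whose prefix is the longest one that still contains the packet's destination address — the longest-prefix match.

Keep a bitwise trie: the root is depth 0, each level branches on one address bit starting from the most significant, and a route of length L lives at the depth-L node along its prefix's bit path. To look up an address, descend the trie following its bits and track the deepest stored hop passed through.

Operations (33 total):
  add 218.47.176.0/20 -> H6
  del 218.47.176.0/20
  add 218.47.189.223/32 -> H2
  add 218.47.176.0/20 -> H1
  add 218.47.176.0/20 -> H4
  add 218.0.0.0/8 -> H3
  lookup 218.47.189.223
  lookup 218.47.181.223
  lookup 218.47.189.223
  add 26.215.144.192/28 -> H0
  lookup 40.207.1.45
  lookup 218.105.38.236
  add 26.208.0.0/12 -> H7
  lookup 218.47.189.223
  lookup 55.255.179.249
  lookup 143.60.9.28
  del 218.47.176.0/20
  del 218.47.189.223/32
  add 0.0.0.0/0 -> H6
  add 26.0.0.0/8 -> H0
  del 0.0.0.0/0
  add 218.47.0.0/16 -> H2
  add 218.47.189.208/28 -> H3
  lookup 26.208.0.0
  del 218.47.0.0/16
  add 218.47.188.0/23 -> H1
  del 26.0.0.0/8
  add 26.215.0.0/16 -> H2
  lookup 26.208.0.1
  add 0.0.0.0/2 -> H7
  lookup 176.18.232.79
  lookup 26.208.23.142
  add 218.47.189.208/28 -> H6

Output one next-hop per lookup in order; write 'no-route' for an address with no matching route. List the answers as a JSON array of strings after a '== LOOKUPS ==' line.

Trace:
  + 218.47.176.0/20 (H6) depth=20
  del 218.47.176.0/20 (clear depth 20)
  + 218.47.189.223/32 (H2) depth=32
  + 218.47.176.0/20 (H1) depth=20
  + 218.47.176.0/20 (H4) depth=20
  + 218.0.0.0/8 (H3) depth=8
  ? 218.47.189.223  path d0:-→d1:-→d2:-→d3:-→d4:-→d5:-→d6:-→d7:-→d8:H3→d9:-→d10:-→d11:-→d12:-→d13:-→d14:-→d15:-→d16:-→d17:-→d18:-→d19:-→d20:H4→d21:-→d22:-→d23:-→d24:-→d25:-→d26:-→d27:-→d28:-→d29:-→d30:-→d31:-→d32:H2  best=H2
  ? 218.47.181.223  path d0:-→d1:-→d2:-→d3:-→d4:-→d5:-→d6:-→d7:-→d8:H3→d9:-→d10:-→d11:-→d12:-→d13:-→d14:-→d15:-→d16:-→d17:-→d18:-→d19:-→d20:H4  best=H4
  ? 218.47.189.223  path d0:-→d1:-→d2:-→d3:-→d4:-→d5:-→d6:-→d7:-→d8:H3→d9:-→d10:-→d11:-→d12:-→d13:-→d14:-→d15:-→d16:-→d17:-→d18:-→d19:-→d20:H4→d21:-→d22:-→d23:-→d24:-→d25:-→d26:-→d27:-→d28:-→d29:-→d30:-→d31:-→d32:H2  best=H2
  + 26.215.144.192/28 (H0) depth=28
  ? 40.207.1.45  path d0:-→d1:-→d2:-  best=no-route
  ? 218.105.38.236  path d0:-→d1:-→d2:-→d3:-→d4:-→d5:-→d6:-→d7:-→d8:H3→d9:-  best=H3
  + 26.208.0.0/12 (H7) depth=12
  ? 218.47.189.223  path d0:-→d1:-→d2:-→d3:-→d4:-→d5:-→d6:-→d7:-→d8:H3→d9:-→d10:-→d11:-→d12:-→d13:-→d14:-→d15:-→d16:-→d17:-→d18:-→d19:-→d20:H4→d21:-→d22:-→d23:-→d24:-→d25:-→d26:-→d27:-→d28:-→d29:-→d30:-→d31:-→d32:H2  best=H2
  ? 55.255.179.249  path d0:-→d1:-→d2:-  best=no-route
  ? 143.60.9.28  path d0:-→d1:-  best=no-route
  del 218.47.176.0/20 (clear depth 20)
  del 218.47.189.223/32 (clear depth 32)
  + 0.0.0.0/0 (H6) depth=0
  + 26.0.0.0/8 (H0) depth=8
  del 0.0.0.0/0 (clear depth 0)
  + 218.47.0.0/16 (H2) depth=16
  + 218.47.189.208/28 (H3) depth=28
  ? 26.208.0.0  path d0:-→d1:-→d2:-→d3:-→d4:-→d5:-→d6:-→d7:-→d8:H0→d9:-→d10:-→d11:-→d12:H7→d13:-  best=H7
  del 218.47.0.0/16 (clear depth 16)
  + 218.47.188.0/23 (H1) depth=23
  del 26.0.0.0/8 (clear depth 8)
  + 26.215.0.0/16 (H2) depth=16
  ? 26.208.0.1  path d0:-→d1:-→d2:-→d3:-→d4:-→d5:-→d6:-→d7:-→d8:-→d9:-→d10:-→d11:-→d12:H7→d13:-  best=H7
  + 0.0.0.0/2 (H7) depth=2
  ? 176.18.232.79  path d0:-→d1:-  best=no-route
  ? 26.208.23.142  path d0:-→d1:-→d2:H7→d3:-→d4:-→d5:-→d6:-→d7:-→d8:-→d9:-→d10:-→d11:-→d12:H7→d13:-  best=H7
  + 218.47.189.208/28 (H6) depth=28

== LOOKUPS ==
["H2","H4","H2","no-route","H3","H2","no-route","no-route","H7","H7","no-route","H7"]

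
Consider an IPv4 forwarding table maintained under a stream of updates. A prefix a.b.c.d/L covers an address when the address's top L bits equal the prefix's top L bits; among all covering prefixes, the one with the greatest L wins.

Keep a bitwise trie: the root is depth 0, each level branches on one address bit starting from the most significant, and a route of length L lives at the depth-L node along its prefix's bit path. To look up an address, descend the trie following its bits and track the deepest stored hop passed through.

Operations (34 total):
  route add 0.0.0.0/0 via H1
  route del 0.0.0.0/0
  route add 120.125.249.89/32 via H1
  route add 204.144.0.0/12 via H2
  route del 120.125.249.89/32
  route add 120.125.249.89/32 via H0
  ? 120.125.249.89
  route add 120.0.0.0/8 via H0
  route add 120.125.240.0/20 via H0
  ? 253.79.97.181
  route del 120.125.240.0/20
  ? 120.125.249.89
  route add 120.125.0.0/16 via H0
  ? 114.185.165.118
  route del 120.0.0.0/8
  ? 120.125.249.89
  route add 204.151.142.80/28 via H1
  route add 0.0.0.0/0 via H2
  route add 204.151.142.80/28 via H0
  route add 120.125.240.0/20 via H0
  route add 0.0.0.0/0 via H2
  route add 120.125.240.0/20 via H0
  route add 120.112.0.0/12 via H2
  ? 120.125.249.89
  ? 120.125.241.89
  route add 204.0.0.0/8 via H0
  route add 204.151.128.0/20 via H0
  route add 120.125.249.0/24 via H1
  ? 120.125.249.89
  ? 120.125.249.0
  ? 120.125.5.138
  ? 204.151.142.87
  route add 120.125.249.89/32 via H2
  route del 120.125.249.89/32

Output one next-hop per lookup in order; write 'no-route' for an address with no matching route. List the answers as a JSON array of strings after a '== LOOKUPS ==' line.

Apply in order:
  + 0.0.0.0/0 (H1) depth=0
  - 0.0.0.0/0 clear@0
  + 120.125.249.89/32 (H1) depth=32
  + 204.144.0.0/12 (H2) depth=12
  - 120.125.249.89/32 clear@32
  + 120.125.249.89/32 (H0) depth=32
  ? 120.125.249.89  path d0:-→d1:-→d2:-→d3:-→d4:-→d5:-→d6:-→d7:-→d8:-→d9:-→d10:-→d11:-→d12:-→d13:-→d14:-→d15:-→d16:-→d17:-→d18:-→d19:-→d20:-→d21:-→d22:-→d23:-→d24:-→d25:-→d26:-→d27:-→d28:-→d29:-→d30:-→d31:-→d32:H0  best=H0
  + 120.0.0.0/8 (H0) depth=8
  + 120.125.240.0/20 (H0) depth=20
  ? 253.79.97.181  path d0:-→d1:-→d2:-  best=no-route
  - 120.125.240.0/20 clear@20
  ? 120.125.249.89  path d0:-→d1:-→d2:-→d3:-→d4:-→d5:-→d6:-→d7:-→d8:H0→d9:-→d10:-→d11:-→d12:-→d13:-→d14:-→d15:-→d16:-→d17:-→d18:-→d19:-→d20:-→d21:-→d22:-→d23:-→d24:-→d25:-→d26:-→d27:-→d28:-→d29:-→d30:-→d31:-→d32:H0  best=H0
  + 120.125.0.0/16 (H0) depth=16
  ? 114.185.165.118  path d0:-→d1:-→d2:-→d3:-→d4:-  best=no-route
  - 120.0.0.0/8 clear@8
  ? 120.125.249.89  path d0:-→d1:-→d2:-→d3:-→d4:-→d5:-→d6:-→d7:-→d8:-→d9:-→d10:-→d11:-→d12:-→d13:-→d14:-→d15:-→d16:H0→d17:-→d18:-→d19:-→d20:-→d21:-→d22:-→d23:-→d24:-→d25:-→d26:-→d27:-→d28:-→d29:-→d30:-→d31:-→d32:H0  best=H0
  + 204.151.142.80/28 (H1) depth=28
  + 0.0.0.0/0 (H2) depth=0
  + 204.151.142.80/28 (H0) depth=28
  + 120.125.240.0/20 (H0) depth=20
  + 0.0.0.0/0 (H2) depth=0
  + 120.125.240.0/20 (H0) depth=20
  + 120.112.0.0/12 (H2) depth=12
  ? 120.125.249.89  path d0:H2→d1:-→d2:-→d3:-→d4:-→d5:-→d6:-→d7:-→d8:-→d9:-→d10:-→d11:-→d12:H2→d13:-→d14:-→d15:-→d16:H0→d17:-→d18:-→d19:-→d20:H0→d21:-→d22:-→d23:-→d24:-→d25:-→d26:-→d27:-→d28:-→d29:-→d30:-→d31:-→d32:H0  best=H0
  ? 120.125.241.89  path d0:H2→d1:-→d2:-→d3:-→d4:-→d5:-→d6:-→d7:-→d8:-→d9:-→d10:-→d11:-→d12:H2→d13:-→d14:-→d15:-→d16:H0→d17:-→d18:-→d19:-→d20:H0  best=H0
  + 204.0.0.0/8 (H0) depth=8
  + 204.151.128.0/20 (H0) depth=20
  + 120.125.249.0/24 (H1) depth=24
  ? 120.125.249.89  path d0:H2→d1:-→d2:-→d3:-→d4:-→d5:-→d6:-→d7:-→d8:-→d9:-→d10:-→d11:-→d12:H2→d13:-→d14:-→d15:-→d16:H0→d17:-→d18:-→d19:-→d20:H0→d21:-→d22:-→d23:-→d24:H1→d25:-→d26:-→d27:-→d28:-→d29:-→d30:-→d31:-→d32:H0  best=H0
  ? 120.125.249.0  path d0:H2→d1:-→d2:-→d3:-→d4:-→d5:-→d6:-→d7:-→d8:-→d9:-→d10:-→d11:-→d12:H2→d13:-→d14:-→d15:-→d16:H0→d17:-→d18:-→d19:-→d20:H0→d21:-→d22:-→d23:-→d24:H1→d25:-  best=H1
  ? 120.125.5.138  path d0:H2→d1:-→d2:-→d3:-→d4:-→d5:-→d6:-→d7:-→d8:-→d9:-→d10:-→d11:-→d12:H2→d13:-→d14:-→d15:-→d16:H0  best=H0
  ? 204.151.142.87  path d0:H2→d1:-→d2:-→d3:-→d4:-→d5:-→d6:-→d7:-→d8:H0→d9:-→d10:-→d11:-→d12:H2→d13:-→d14:-→d15:-→d16:-→d17:-→d18:-→d19:-→d20:H0→d21:-→d22:-→d23:-→d24:-→d25:-→d26:-→d27:-→d28:H0  best=H0
  + 120.125.249.89/32 (H2) depth=32
  - 120.125.249.89/32 clear@32

== LOOKUPS ==
["H0","no-route","H0","no-route","H0","H0","H0","H0","H1","H0","H0"]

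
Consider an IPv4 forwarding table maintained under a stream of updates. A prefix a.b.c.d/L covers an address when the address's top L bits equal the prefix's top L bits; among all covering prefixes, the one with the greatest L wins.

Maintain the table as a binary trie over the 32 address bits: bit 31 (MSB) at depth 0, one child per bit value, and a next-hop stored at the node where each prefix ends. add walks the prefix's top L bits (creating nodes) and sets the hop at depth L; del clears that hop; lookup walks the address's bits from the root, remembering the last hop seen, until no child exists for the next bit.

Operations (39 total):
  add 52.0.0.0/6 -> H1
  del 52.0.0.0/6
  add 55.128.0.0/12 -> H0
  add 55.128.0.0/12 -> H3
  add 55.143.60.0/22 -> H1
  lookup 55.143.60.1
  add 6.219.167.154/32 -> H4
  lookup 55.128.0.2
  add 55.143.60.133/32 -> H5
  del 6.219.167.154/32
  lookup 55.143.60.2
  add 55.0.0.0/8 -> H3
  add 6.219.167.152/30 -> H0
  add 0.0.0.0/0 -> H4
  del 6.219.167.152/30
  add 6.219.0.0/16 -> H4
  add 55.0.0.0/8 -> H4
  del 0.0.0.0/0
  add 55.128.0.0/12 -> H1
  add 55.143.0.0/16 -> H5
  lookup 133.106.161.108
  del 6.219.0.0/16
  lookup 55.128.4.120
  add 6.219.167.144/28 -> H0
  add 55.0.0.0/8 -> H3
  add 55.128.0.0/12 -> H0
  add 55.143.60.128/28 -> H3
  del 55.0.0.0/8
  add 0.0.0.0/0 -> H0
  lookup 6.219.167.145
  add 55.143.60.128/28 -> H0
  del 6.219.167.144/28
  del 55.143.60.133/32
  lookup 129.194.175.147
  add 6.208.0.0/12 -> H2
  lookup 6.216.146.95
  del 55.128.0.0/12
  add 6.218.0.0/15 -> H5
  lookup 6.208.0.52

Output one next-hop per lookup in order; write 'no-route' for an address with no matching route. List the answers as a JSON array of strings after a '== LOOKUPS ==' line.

Apply in order:
  add 52.0.0.0/6 -> H1 at depth 6
  del 52.0.0.0/6 (clear depth 6)
  add 55.128.0.0/12 -> H0 at depth 12
  add 55.128.0.0/12 -> H3 at depth 12
  add 55.143.60.0/22 -> H1 at depth 22
  ? 55.143.60.1  path d0:-→d1:-→d2:-→d3:-→d4:-→d5:-→d6:-→d7:-→d8:-→d9:-→d10:-→d11:-→d12:H3→d13:-→d14:-→d15:-→d16:-→d17:-→d18:-→d19:-→d20:-→d21:-→d22:H1  best=H1
  add 6.219.167.154/32 -> H4 at depth 32
  ? 55.128.0.2  path d0:-→d1:-→d2:-→d3:-→d4:-→d5:-→d6:-→d7:-→d8:-→d9:-→d10:-→d11:-→d12:H3  best=H3
  add 55.143.60.133/32 -> H5 at depth 32
  del 6.219.167.154/32 (clear depth 32)
  ? 55.143.60.2  path d0:-→d1:-→d2:-→d3:-→d4:-→d5:-→d6:-→d7:-→d8:-→d9:-→d10:-→d11:-→d12:H3→d13:-→d14:-→d15:-→d16:-→d17:-→d18:-→d19:-→d20:-→d21:-→d22:H1→d23:-→d24:-  best=H1
  add 55.0.0.0/8 -> H3 at depth 8
  add 6.219.167.152/30 -> H0 at depth 30
  add 0.0.0.0/0 -> H4 at depth 0
  del 6.219.167.152/30 (clear depth 30)
  add 6.219.0.0/16 -> H4 at depth 16
  add 55.0.0.0/8 -> H4 at depth 8
  del 0.0.0.0/0 (clear depth 0)
  add 55.128.0.0/12 -> H1 at depth 12
  add 55.143.0.0/16 -> H5 at depth 16
  ? 133.106.161.108  path d0:-  best=no-route
  del 6.219.0.0/16 (clear depth 16)
  ? 55.128.4.120  path d0:-→d1:-→d2:-→d3:-→d4:-→d5:-→d6:-→d7:-→d8:H4→d9:-→d10:-→d11:-→d12:H1  best=H1
  add 6.219.167.144/28 -> H0 at depth 28
  add 55.0.0.0/8 -> H3 at depth 8
  add 55.128.0.0/12 -> H0 at depth 12
  add 55.143.60.128/28 -> H3 at depth 28
  del 55.0.0.0/8 (clear depth 8)
  add 0.0.0.0/0 -> H0 at depth 0
  ? 6.219.167.145  path d0:H0→d1:-→d2:-→d3:-→d4:-→d5:-→d6:-→d7:-→d8:-→d9:-→d10:-→d11:-→d12:-→d13:-→d14:-→d15:-→d16:-→d17:-→d18:-→d19:-→d20:-→d21:-→d22:-→d23:-→d24:-→d25:-→d26:-→d27:-→d28:H0  best=H0
  add 55.143.60.128/28 -> H0 at depth 28
  del 6.219.167.144/28 (clear depth 28)
  del 55.143.60.133/32 (clear depth 32)
  ? 129.194.175.147  path d0:H0  best=H0
  add 6.208.0.0/12 -> H2 at depth 12
  ? 6.216.146.95  path d0:H0→d1:-→d2:-→d3:-→d4:-→d5:-→d6:-→d7:-→d8:-→d9:-→d10:-→d11:-→d12:H2→d13:-→d14:-  best=H2
  del 55.128.0.0/12 (clear depth 12)
  add 6.218.0.0/15 -> H5 at depth 15
  ? 6.208.0.52  path d0:H0→d1:-→d2:-→d3:-→d4:-→d5:-→d6:-→d7:-→d8:-→d9:-→d10:-→d11:-→d12:H2  best=H2

== LOOKUPS ==
["H1","H3","H1","no-route","H1","H0","H0","H2","H2"]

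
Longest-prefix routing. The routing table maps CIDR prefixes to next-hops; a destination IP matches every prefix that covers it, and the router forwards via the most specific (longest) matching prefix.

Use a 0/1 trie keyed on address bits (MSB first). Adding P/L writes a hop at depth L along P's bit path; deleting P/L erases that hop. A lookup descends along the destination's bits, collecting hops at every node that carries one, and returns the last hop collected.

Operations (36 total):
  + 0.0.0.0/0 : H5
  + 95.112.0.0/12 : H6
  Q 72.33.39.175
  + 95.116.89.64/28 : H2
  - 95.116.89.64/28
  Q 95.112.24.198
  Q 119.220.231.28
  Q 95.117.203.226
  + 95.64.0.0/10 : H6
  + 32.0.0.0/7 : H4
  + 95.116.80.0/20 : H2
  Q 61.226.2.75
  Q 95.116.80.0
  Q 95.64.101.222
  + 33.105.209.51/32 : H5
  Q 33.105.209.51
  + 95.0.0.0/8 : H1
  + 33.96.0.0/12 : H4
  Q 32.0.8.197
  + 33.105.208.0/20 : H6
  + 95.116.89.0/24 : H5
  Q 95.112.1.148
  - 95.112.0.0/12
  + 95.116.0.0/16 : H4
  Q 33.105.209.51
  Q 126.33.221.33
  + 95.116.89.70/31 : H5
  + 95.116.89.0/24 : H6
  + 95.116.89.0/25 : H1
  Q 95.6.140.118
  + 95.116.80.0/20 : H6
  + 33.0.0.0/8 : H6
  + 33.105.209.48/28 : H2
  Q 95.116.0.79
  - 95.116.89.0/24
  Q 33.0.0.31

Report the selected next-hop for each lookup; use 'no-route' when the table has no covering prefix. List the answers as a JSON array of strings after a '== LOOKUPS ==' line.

Apply in order:
  + 0.0.0.0/0 (H5) depth=0
  + 95.112.0.0/12 (H6) depth=12
  Q 72.33.39.175: descend 010 ; hops seen [H5] ; pick H5
  + 95.116.89.64/28 (H2) depth=28
  - 95.116.89.64/28 clear@28
  Q 95.112.24.198: descend 0101111101110 ; hops seen [H5,H6] ; pick H6
  Q 119.220.231.28: descend 01 ; hops seen [H5] ; pick H5
  Q 95.117.203.226: descend 010111110111010 ; hops seen [H5,H6] ; pick H6
  + 95.64.0.0/10 (H6) depth=10
  + 32.0.0.0/7 (H4) depth=7
  + 95.116.80.0/20 (H2) depth=20
  Q 61.226.2.75: descend 001 ; hops seen [H5] ; pick H5
  Q 95.116.80.0: descend 01011111011101000101 ; hops seen [H5,H6,H6,H2] ; pick H2
  Q 95.64.101.222: descend 0101111101 ; hops seen [H5,H6] ; pick H6
  + 33.105.209.51/32 (H5) depth=32
  Q 33.105.209.51: descend 00100001011010011101000100110011 ; hops seen [H5,H4,H5] ; pick H5
  + 95.0.0.0/8 (H1) depth=8
  + 33.96.0.0/12 (H4) depth=12
  Q 32.0.8.197: descend 0010000 ; hops seen [H5,H4] ; pick H4
  + 33.105.208.0/20 (H6) depth=20
  + 95.116.89.0/24 (H5) depth=24
  Q 95.112.1.148: descend 0101111101110 ; hops seen [H5,H1,H6,H6] ; pick H6
  - 95.112.0.0/12 clear@12
  + 95.116.0.0/16 (H4) depth=16
  Q 33.105.209.51: descend 00100001011010011101000100110011 ; hops seen [H5,H4,H4,H6,H5] ; pick H5
  Q 126.33.221.33: descend 01 ; hops seen [H5] ; pick H5
  + 95.116.89.70/31 (H5) depth=31
  + 95.116.89.0/24 (H6) depth=24
  + 95.116.89.0/25 (H1) depth=25
  Q 95.6.140.118: descend 010111110 ; hops seen [H5,H1] ; pick H1
  + 95.116.80.0/20 (H6) depth=20
  + 33.0.0.0/8 (H6) depth=8
  + 33.105.209.48/28 (H2) depth=28
  Q 95.116.0.79: descend 01011111011101000 ; hops seen [H5,H1,H6,H4] ; pick H4
  - 95.116.89.0/24 clear@24
  Q 33.0.0.31: descend 001000010 ; hops seen [H5,H4,H6] ; pick H6

== LOOKUPS ==
["H5","H6","H5","H6","H5","H2","H6","H5","H4","H6","H5","H5","H1","H4","H6"]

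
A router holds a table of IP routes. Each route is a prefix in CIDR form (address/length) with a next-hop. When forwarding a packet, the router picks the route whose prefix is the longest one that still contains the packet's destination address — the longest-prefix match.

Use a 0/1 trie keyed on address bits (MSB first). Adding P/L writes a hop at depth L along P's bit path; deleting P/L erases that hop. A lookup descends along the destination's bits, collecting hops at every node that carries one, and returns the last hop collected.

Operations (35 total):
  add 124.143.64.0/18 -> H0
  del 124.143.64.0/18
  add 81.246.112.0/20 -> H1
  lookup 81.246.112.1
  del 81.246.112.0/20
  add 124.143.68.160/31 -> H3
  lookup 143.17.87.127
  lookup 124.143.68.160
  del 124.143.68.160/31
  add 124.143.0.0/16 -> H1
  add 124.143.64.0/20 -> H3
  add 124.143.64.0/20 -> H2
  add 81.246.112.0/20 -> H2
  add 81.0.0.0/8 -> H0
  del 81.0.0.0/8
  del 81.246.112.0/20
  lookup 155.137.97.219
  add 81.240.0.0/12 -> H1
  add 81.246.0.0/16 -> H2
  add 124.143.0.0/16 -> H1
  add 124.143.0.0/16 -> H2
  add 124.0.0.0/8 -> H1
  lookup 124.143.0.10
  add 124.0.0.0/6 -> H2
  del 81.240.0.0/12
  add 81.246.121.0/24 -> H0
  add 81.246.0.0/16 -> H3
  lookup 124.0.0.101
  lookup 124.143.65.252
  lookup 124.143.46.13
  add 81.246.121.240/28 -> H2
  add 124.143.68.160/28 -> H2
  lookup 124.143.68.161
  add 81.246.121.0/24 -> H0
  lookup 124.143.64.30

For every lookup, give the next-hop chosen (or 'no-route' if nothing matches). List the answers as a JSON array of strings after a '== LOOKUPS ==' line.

Apply in order:
  add 124.143.64.0/18 -> H0 at depth 18
  - 124.143.64.0/18 clear@18
  add 81.246.112.0/20 -> H1 at depth 20
  lookup 81.246.112.1: bits 01010001111101100111 walk d0:-→d1:-→d2:-→d3:-→d4:-→d5:-→d6:-→d7:-→d8:-→d9:-→d10:-→d11:-→d12:-→d13:-→d14:-→d15:-→d16:-→d17:-→d18:-→d19:-→d20:H1 -> H1
  - 81.246.112.0/20 clear@20
  add 124.143.68.160/31 -> H3 at depth 31
  lookup 143.17.87.127: bits ε walk d0:- -> no-route
  lookup 124.143.68.160: bits 0111110010001111010001001010000 walk d0:-→d1:-→d2:-→d3:-→d4:-→d5:-→d6:-→d7:-→d8:-→d9:-→d10:-→d11:-→d12:-→d13:-→d14:-→d15:-→d16:-→d17:-→d18:-→d19:-→d20:-→d21:-→d22:-→d23:-→d24:-→d25:-→d26:-→d27:-→d28:-→d29:-→d30:-→d31:H3 -> H3
  - 124.143.68.160/31 clear@31
  add 124.143.0.0/16 -> H1 at depth 16
  add 124.143.64.0/20 -> H3 at depth 20
  add 124.143.64.0/20 -> H2 at depth 20
  add 81.246.112.0/20 -> H2 at depth 20
  add 81.0.0.0/8 -> H0 at depth 8
  - 81.0.0.0/8 clear@8
  - 81.246.112.0/20 clear@20
  lookup 155.137.97.219: bits ε walk d0:- -> no-route
  add 81.240.0.0/12 -> H1 at depth 12
  add 81.246.0.0/16 -> H2 at depth 16
  add 124.143.0.0/16 -> H1 at depth 16
  add 124.143.0.0/16 -> H2 at depth 16
  add 124.0.0.0/8 -> H1 at depth 8
  lookup 124.143.0.10: bits 01111100100011110 walk d0:-→d1:-→d2:-→d3:-→d4:-→d5:-→d6:-→d7:-→d8:H1→d9:-→d10:-→d11:-→d12:-→d13:-→d14:-→d15:-→d16:H2→d17:- -> H2
  add 124.0.0.0/6 -> H2 at depth 6
  - 81.240.0.0/12 clear@12
  add 81.246.121.0/24 -> H0 at depth 24
  add 81.246.0.0/16 -> H3 at depth 16
  lookup 124.0.0.101: bits 01111100 walk d0:-→d1:-→d2:-→d3:-→d4:-→d5:-→d6:H2→d7:-→d8:H1 -> H1
  lookup 124.143.65.252: bits 011111001000111101000 walk d0:-→d1:-→d2:-→d3:-→d4:-→d5:-→d6:H2→d7:-→d8:H1→d9:-→d10:-→d11:-→d12:-→d13:-→d14:-→d15:-→d16:H2→d17:-→d18:-→d19:-→d20:H2→d21:- -> H2
  lookup 124.143.46.13: bits 01111100100011110 walk d0:-→d1:-→d2:-→d3:-→d4:-→d5:-→d6:H2→d7:-→d8:H1→d9:-→d10:-→d11:-→d12:-→d13:-→d14:-→d15:-→d16:H2→d17:- -> H2
  add 81.246.121.240/28 -> H2 at depth 28
  add 124.143.68.160/28 -> H2 at depth 28
  lookup 124.143.68.161: bits 0111110010001111010001001010000 walk d0:-→d1:-→d2:-→d3:-→d4:-→d5:-→d6:H2→d7:-→d8:H1→d9:-→d10:-→d11:-→d12:-→d13:-→d14:-→d15:-→d16:H2→d17:-→d18:-→d19:-→d20:H2→d21:-→d22:-→d23:-→d24:-→d25:-→d26:-→d27:-→d28:H2→d29:-→d30:-→d31:- -> H2
  add 81.246.121.0/24 -> H0 at depth 24
  lookup 124.143.64.30: bits 011111001000111101000 walk d0:-→d1:-→d2:-→d3:-→d4:-→d5:-→d6:H2→d7:-→d8:H1→d9:-→d10:-→d11:-→d12:-→d13:-→d14:-→d15:-→d16:H2→d17:-→d18:-→d19:-→d20:H2→d21:- -> H2

== LOOKUPS ==
["H1","no-route","H3","no-route","H2","H1","H2","H2","H2","H2"]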